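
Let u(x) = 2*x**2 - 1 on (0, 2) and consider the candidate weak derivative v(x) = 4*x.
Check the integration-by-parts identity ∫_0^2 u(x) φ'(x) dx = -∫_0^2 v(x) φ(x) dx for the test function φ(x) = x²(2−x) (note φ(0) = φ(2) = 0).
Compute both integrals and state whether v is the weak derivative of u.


LHS = -32/5, RHS = -32/5. Yes, v = u' weakly.

u(x) = 2*x**2 - 1, classical derivative u'(x) = 4*x.
φ(x) = x²(2−x), so φ'(x) = x*(4 - 3*x).
Note φ(0) = φ(2) = 0, so the boundary term u·φ vanishes.
LHS = ∫_0^2 u(x) φ'(x) dx = ∫_0^2 (-6*x^4 + 8*x^3 + 3*x^2 - 4*x) dx. Term by term:
  ∫_0^2 -6*x^4 dx = -192/5;  ∫_0^2 8*x^3 dx = 32;  ∫_0^2 3*x^2 dx = 8;
  ∫_0^2 -4*x dx = -8.
Sum: -192/5 + 32 + 8 − 8 = -32/5.
So LHS = -32/5.
∫_0^2 v(x) φ(x) dx = ∫_0^2 (-4*x^4 + 8*x^3) dx. Term by term:
  ∫_0^2 -4*x^4 dx = -128/5;  ∫_0^2 8*x^3 dx = 32.
Sum: -128/5 + 32 = 32/5.
So RHS = -∫_0^2 v(x) φ(x) dx = -32/5.
LHS = RHS, so the identity holds for this test φ.
Moreover u is smooth here and v(x) = u'(x) = 4*x pointwise, so the identity holds for every test function. Hence v is the weak derivative of u.


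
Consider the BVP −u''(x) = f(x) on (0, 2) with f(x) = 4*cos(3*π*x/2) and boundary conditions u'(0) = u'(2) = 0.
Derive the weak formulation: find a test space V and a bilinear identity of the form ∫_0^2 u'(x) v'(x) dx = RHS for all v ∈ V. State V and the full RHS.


V = H^1(0, 2) (no boundary constraint on v; u is determined up to an additive constant); weak form: ∫_0^2 u'v' dx = ∫_0^2 (4*cos(3*π*x/2)) v dx for all v ∈ V.

Multiply both sides by a test function v and integrate from 0 to 2:
  ∫_0^2 −u''(x) v(x) dx = ∫_0^2 f(x) v(x) dx.
Integrate the LHS by parts once:
  ∫_0^2 −u'' v dx = −[u'(x) v(x)]_0^2 + ∫_0^2 u'(x) v'(x) dx.
Thus ∫_0^2 u'(x) v'(x) dx = ∫_0^2 f(x) v(x) dx + [u'(x) v(x)]_0^2.
Choose V so that boundary terms are either known or forced to vanish.
u has homogeneous Neumann: u'(0) = u'(2) = 0. So [u' v]_0^2 = 0·v(2) − 0·v(0) = 0 for any v; take V = H^1(0, 2).
Weak formulation: find u (satisfying any essential BC) such that ∫_0^2 u'(x) v'(x) dx = ∫_0^2 f v dx for all v ∈ V (homogeneous Neumann, so boundary terms vanish).
Substituting f(x) = 4*cos(3*π*x/2), the right-hand side is ∫_0^2 (4*cos(3*π*x/2)) v dx.
Compatibility check (pure Neumann): taking v ≡ 1 ∈ V gives 0 = ∫_0^2 f dx + (0) − (0), i.e. ∫_0^2 f dx must equal u'(0) − u'(2) = 0. Indeed ∫_0^2 (4*cos(3*π*x/2)) dx = 0, so the data are compatible. The solution is then unique only up to an additive constant (fix it e.g. by requiring ∫_0^2 u dx = 0).


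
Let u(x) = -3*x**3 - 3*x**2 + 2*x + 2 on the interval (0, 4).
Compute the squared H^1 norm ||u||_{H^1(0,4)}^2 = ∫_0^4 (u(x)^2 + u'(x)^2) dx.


||u||_{H^1}^2 = 5715872/105

The H^1 norm (squared) on an interval (0, L) is
  ||u||_{H^1}^2 = ∫_0^L u(x)^2 dx + ∫_0^L u'(x)^2 dx.
Compute u'(x) = -9*x**2 - 6*x + 2.
Then u(x)^2 = 9*x**6 + 18*x**5 - 3*x**4 - 24*x**3 - 8*x**2 + 8*x + 4 and u'(x)^2 = 81*x**4 + 108*x**3 - 24*x + 4.
Integrate each monomial from 0 to 4 using ∫_0^4 c·x^n dx = c·4^(n+1)/(n+1):
  ∫_0^4 u(x)^2 dx = ∫_0^4 (9*x^6 + 18*x^5 - 3*x^4 - 24*x^3 - 8*x^2 + 8*x + 4) dx. Term by term:
    ∫_0^4 9*x^6 dx = 147456/7;  ∫_0^4 18*x^5 dx = 12288;  ∫_0^4 -3*x^4 dx = -3072/5;
    ∫_0^4 -24*x^3 dx = -1536;  ∫_0^4 -8*x^2 dx = -512/3;  ∫_0^4 8*x dx = 64;
    ∫_0^4 4 dx = 16.
  Sum: 147456/7 + 12288 − 3072/5 − 1536 − 512/3 + 64 + 16 = 3266768/105.
  ∫_0^4 u'(x)^2 dx = ∫_0^4 (81*x^4 + 108*x^3 - 24*x + 4) dx. Term by term:
    ∫_0^4 81*x^4 dx = 82944/5;  ∫_0^4 108*x^3 dx = 6912;  ∫_0^4 -24*x dx = -192;
    ∫_0^4 4 dx = 16.
  Sum: 82944/5 + 6912 − 192 + 16 = 116624/5.
Adding: ||u||_{H^1}^2 = 3266768/105 + 116624/5 = 5715872/105.


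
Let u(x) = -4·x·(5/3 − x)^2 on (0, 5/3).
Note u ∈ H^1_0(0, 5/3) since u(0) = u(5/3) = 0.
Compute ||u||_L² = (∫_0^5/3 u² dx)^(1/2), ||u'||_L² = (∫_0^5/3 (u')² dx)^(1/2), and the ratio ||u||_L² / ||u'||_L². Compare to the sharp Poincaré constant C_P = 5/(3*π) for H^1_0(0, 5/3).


||u||_L² / ||u'||_L² = 5*sqrt(14)/42 < C_P = 5/(3*π).

u(x) = -4·x·(5/3 − x)^2, so u'(x) = -12*x^2 + 80*x/3 - 100/9.
u(x) = -4·x·(5/3 − x)^2 vanishes at x = 0 and x = 5/3, so u ∈ H^1_0(0, 5/3). Differentiate via the product rule and integrate the resulting polynomials term by term.
  ∫_0^5/3 u² dx = ∫_0^5/3 (16*x^6 - 320*x^5/3 + 800*x^4/3 - 8000*x^3/27 + 10000*x^2/81) dx. Term by term:
    ∫_0^5/3 16*x^6 dx = 1250000/15309;  ∫_0^5/3 -320*x^5/3 dx = -2500000/6561;  ∫_0^5/3 800*x^4/3 dx = 500000/729;
    ∫_0^5/3 -8000*x^3/27 dx = -1250000/2187;  ∫_0^5/3 10000*x^2/81 dx = 1250000/6561.
  Sum: 1250000/15309 − 2500000/6561 + 500000/729 − 1250000/2187 + 1250000/6561 = 250000/45927.
  ∫_0^5/3 (u')² dx = ∫_0^5/3 (144*x^4 - 640*x^3 + 8800*x^2/9 - 16000*x/27 + 10000/81) dx. Term by term:
    ∫_0^5/3 144*x^4 dx = 10000/27;  ∫_0^5/3 -640*x^3 dx = -100000/81;  ∫_0^5/3 8800*x^2/9 dx = 1100000/729;
    ∫_0^5/3 -16000*x/27 dx = -200000/243;  ∫_0^5/3 10000/81 dx = 50000/243.
  Sum: 10000/27 − 100000/81 + 1100000/729 − 200000/243 + 50000/243 = 20000/729.
∫_0^5/3 u² dx = 250000/45927, so ||u||_L² = 500*sqrt(7)/567.
∫_0^5/3 (u')² dx = 20000/729, so ||u'||_L² = 100*sqrt(2)/27.
Ratio ||u||_L² / ||u'||_L² = 5*sqrt(14)/42.
Sharp Poincaré constant on H^1_0(0, 5/3) is C_P = L/π = 5/(3*π), achieved by sin(3*π/5·x).
A polynomial bump cannot attain the sharp Poincaré constant (only the first sine eigenfunction does), so the ratio is strictly less than C_P, consistent with ||u||_L² ≤ C_P ||u'||_L².


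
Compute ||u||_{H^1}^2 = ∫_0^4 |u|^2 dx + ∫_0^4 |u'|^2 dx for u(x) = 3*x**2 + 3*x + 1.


||u||_{H^1}^2 = 22296/5

The H^1 norm (squared) on an interval (0, L) is
  ||u||_{H^1}^2 = ∫_0^L u(x)^2 dx + ∫_0^L u'(x)^2 dx.
Compute u'(x) = 6*x + 3.
Then u(x)^2 = 9*x**4 + 18*x**3 + 15*x**2 + 6*x + 1 and u'(x)^2 = 36*x**2 + 36*x + 9.
Integrate each monomial from 0 to 4 using ∫_0^4 c·x^n dx = c·4^(n+1)/(n+1):
  ∫_0^4 u(x)^2 dx = ∫_0^4 (9*x^4 + 18*x^3 + 15*x^2 + 6*x + 1) dx. Term by term:
    ∫_0^4 9*x^4 dx = 9216/5;  ∫_0^4 18*x^3 dx = 1152;  ∫_0^4 15*x^2 dx = 320;
    ∫_0^4 6*x dx = 48;  ∫_0^4 1 dx = 4.
  Sum: 9216/5 + 1152 + 320 + 48 + 4 = 16836/5.
  ∫_0^4 u'(x)^2 dx = ∫_0^4 (36*x^2 + 36*x + 9) dx. Term by term:
    ∫_0^4 36*x^2 dx = 768;  ∫_0^4 36*x dx = 288;  ∫_0^4 9 dx = 36.
  Sum: 768 + 288 + 36 = 1092.
Adding: ||u||_{H^1}^2 = 16836/5 + 1092 = 22296/5.


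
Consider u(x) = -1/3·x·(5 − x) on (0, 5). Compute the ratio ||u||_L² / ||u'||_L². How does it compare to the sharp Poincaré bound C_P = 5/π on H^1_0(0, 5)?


||u||_L² / ||u'||_L² = sqrt(10)/2 < C_P = 5/π.

u(x) = -1/3·x·(5 − x), so u'(x) = 2*x/3 - 5/3.
u(x) = -1/3·x·(5 − x) vanishes at x = 0 and x = 5, so u ∈ H^1_0(0, 5). Differentiate via the product rule and integrate the resulting polynomials term by term.
  ∫_0^5 u² dx = ∫_0^5 (x^4/9 - 10*x^3/9 + 25*x^2/9) dx. Term by term:
    ∫_0^5 x^4/9 dx = 625/9;  ∫_0^5 -10*x^3/9 dx = -3125/18;  ∫_0^5 25*x^2/9 dx = 3125/27.
  Sum: 625/9 − 3125/18 + 3125/27 = 625/54.
  ∫_0^5 (u')² dx = ∫_0^5 (4*x^2/9 - 20*x/9 + 25/9) dx. Term by term:
    ∫_0^5 4*x^2/9 dx = 500/27;  ∫_0^5 -20*x/9 dx = -250/9;  ∫_0^5 25/9 dx = 125/9.
  Sum: 500/27 − 250/9 + 125/9 = 125/27.
∫_0^5 u² dx = 625/54, so ||u||_L² = 25*sqrt(6)/18.
∫_0^5 (u')² dx = 125/27, so ||u'||_L² = 5*sqrt(15)/9.
Ratio ||u||_L² / ||u'||_L² = sqrt(10)/2.
Sharp Poincaré constant on H^1_0(0, 5) is C_P = L/π = 5/π, achieved by sin(π/5·x).
A polynomial bump cannot attain the sharp Poincaré constant (only the first sine eigenfunction does), so the ratio is strictly less than C_P, consistent with ||u||_L² ≤ C_P ||u'||_L².


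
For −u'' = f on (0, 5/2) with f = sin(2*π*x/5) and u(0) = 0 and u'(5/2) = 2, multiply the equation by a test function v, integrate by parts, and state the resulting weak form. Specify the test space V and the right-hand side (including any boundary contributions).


V = {v ∈ H^1(0, 5/2) : v(0) = 0} (test functions vanish at x = 0 where u is specified); weak form: ∫_0^5/2 u'v' dx = ∫_0^5/2 (sin(2*π*x/5)) v dx + 2·v(5/2) for all v ∈ V.

Multiply both sides by a test function v and integrate from 0 to 5/2:
  ∫_0^5/2 −u''(x) v(x) dx = ∫_0^5/2 f(x) v(x) dx.
Integrate the LHS by parts once:
  ∫_0^5/2 −u'' v dx = −[u'(x) v(x)]_0^5/2 + ∫_0^5/2 u'(x) v'(x) dx.
Thus ∫_0^5/2 u'(x) v'(x) dx = ∫_0^5/2 f(x) v(x) dx + [u'(x) v(x)]_0^5/2.
Choose V so that boundary terms are either known or forced to vanish.
Mixed BC: u(0) = 0 (Dirichlet) and u'(5/2) = 2 (Neumann). Define V = {v ∈ H^1(0, 5/2) : v(0) = 0}. Then [u' v]_0^5/2 = u'(5/2)·v(5/2) − u'(0)·0 = 2·v(5/2).
Weak formulation: find u (satisfying any essential BC) such that ∫_0^5/2 u'(x) v'(x) dx = ∫_0^5/2 f v dx + 2·v(5/2) for all v ∈ V (Dirichlet at 0 absorbed into V; Neumann datum at x = 5/2 contributes the boundary term).
Substituting f(x) = sin(2*π*x/5), the right-hand side is ∫_0^5/2 (sin(2*π*x/5)) v dx + 2·v(5/2).


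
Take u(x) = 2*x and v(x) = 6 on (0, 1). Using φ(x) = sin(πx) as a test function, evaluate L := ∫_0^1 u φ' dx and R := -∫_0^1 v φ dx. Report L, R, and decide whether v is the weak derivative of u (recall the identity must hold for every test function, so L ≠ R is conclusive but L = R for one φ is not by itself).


LHS = -4/π, RHS = -12/π. No, v is not the weak derivative of u.

u(x) = 2*x, classical derivative u'(x) = 2.
φ(x) = sin(πx), so φ'(x) = π*cos(π*x).
Note φ(0) = φ(1) = 0, so the boundary term u·φ vanishes.
LHS = ∫_0^1 u(x) φ'(x) dx = ∫_0^1 (2*π*x*cos(π*x)) dx. Term by term:
  ∫_0^1 2*π*x*cos(π*x) dx = -4/π.
So LHS = -4/π.
∫_0^1 v(x) φ(x) dx = ∫_0^1 (6*sin(π*x)) dx. Term by term:
  ∫_0^1 6*sin(π*x) dx = 12/π.
So RHS = -∫_0^1 v(x) φ(x) dx = -12/π.
LHS − RHS = 8/π ≠ 0, so the identity fails.
(For a valid weak derivative the identity must hold for EVERY test function, in particular this one. The failure shows v is NOT the weak derivative of u.)
Correct weak derivative would be u'(x) = 2.


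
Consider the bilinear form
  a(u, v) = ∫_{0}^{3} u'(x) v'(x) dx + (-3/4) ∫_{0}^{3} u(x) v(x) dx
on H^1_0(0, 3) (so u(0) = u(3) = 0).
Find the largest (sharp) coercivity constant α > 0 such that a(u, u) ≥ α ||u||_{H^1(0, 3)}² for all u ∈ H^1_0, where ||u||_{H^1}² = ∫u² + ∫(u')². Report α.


α = (-27/4 + π^2)/(9 + π^2)

Coercivity of a(·,·) on H^1_0(0, 3) means a(u, u) ≥ α ||u||_{H^1}² for every u ∈ H^1_0.
The interval has length L = 3, and Poincaré/coercivity depend only on L. Here a(u, u) = ∫(u')² + (-3/4)·∫u².
Here c = -3/4 < 0 with |c| < (π/L)² = π^2/9, so coercivity still holds. The condition a(u,u) ≥ α||u||_{H^1}² reads (1−α)∫(u')² ≥ (α−c)∫u². Any admissible α is ≤ 1 (rapidly oscillating u have ∫u²/∫(u')² → 0), and α = 1 would force 0 ≥ (1−c)∫u², impossible since c < 1; so 1−α > 0. By the sharp Poincaré inequality on H^1_0 of an interval of length L, ∫(u')² ≥ (π/L)²∫u² with equality for the first sine mode sin(π(x−x₀)/L) (x₀ the left endpoint), so the inequality holds for all u iff (1−α)(π/L)² ≥ α − c, i.e. α ≤ ((π/L)² + c)/((π/L)² + 1) = (1 + c(L/π)²)/(1 + (L/π)²). (Direct route, valid since c ≤ 0: Poincaré gives c∫u² ≥ c(L/π)²∫(u')², so a(u,u) ≥ (1 + c(L/π)²)∫(u')², while ||u||_{H^1}² ≤ (1 + (L/π)²)∫(u')²; dividing yields the same α.) With (π/L)² = π^2/9 and c = -3/4, the largest admissible constant is α = ((π/L)² + c)/((π/L)² + 1).
Simplifying, α = (-27/4 + π^2)/(9 + π^2).


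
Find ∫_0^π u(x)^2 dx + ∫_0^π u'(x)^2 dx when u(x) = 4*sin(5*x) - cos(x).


||u||_{H^1(0,π)}^2 = 209*π

u'(x) = sin(x) + 20*cos(5*x).
Expand u² and (u')² and integrate term by term on (0, π), using: for integers n ≥ 1, ∫_0^π sin²(nx) dx = ∫_0^π cos²(nx) dx = π/2; for n ≠ n', ∫_0^π sin(nx)sin(n'x) dx = ∫_0^π cos(nx)cos(n'x) dx = 0; and by product-to-sum, ∫_0^π sin(nx)cos(n'x) dx = ½∫_0^π [sin((n+n')x) + sin((n−n')x)] dx, which is 0 when n+n' is even and 2n/(n²−n'²) when n+n' is odd (it need not vanish on (0, π)).
  u² squared terms: (-1)²·∫cos(x)² dx = 1·π/2 = π/2;  (4)²·∫sin(5x)² dx = 16·π/2 = 8*π.
  u² cross terms: 2·(-1)·(4)·∫cos(x)·sin(5x) dx = -8·(0) = 0.
  So ∫_0^π u² dx = π/2 + 8*π + 0 = 17*π/2.
  (u')² squared terms: (20)²·∫cos(5x)² dx = 400·π/2 = 200*π;  (1)²·∫sin(x)² dx = 1·π/2 = π/2.
  (u')² cross terms: 2·(20)·(1)·∫cos(5x)·sin(x) dx = 40·(0) = 0.
  So ∫_0^π (u')² dx = 200*π + π/2 + 0 = 401*π/2.
||u||_{H^1}^2 = (17*π/2) + (401*π/2) = 209*π.


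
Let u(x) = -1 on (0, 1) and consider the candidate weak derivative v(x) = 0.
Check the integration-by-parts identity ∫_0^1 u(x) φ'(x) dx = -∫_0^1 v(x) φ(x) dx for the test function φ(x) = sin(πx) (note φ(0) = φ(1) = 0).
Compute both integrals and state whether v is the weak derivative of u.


LHS = 0, RHS = 0. Yes, v = u' weakly.

u(x) = -1, classical derivative u'(x) = 0.
φ(x) = sin(πx), so φ'(x) = π*cos(π*x).
Note φ(0) = φ(1) = 0, so the boundary term u·φ vanishes.
LHS = ∫_0^1 u(x) φ'(x) dx = ∫_0^1 (-π*cos(π*x)) dx. Term by term:
  ∫_0^1 -π*cos(π*x) dx = 0.
So LHS = 0.
∫_0^1 v(x) φ(x) dx = ∫_0^1 (0) dx. Term by term:
  ∫_0^1 0 dx = 0.
So RHS = -∫_0^1 v(x) φ(x) dx = 0.
LHS = RHS, so the identity holds for this test φ.
Moreover u is smooth here and v(x) = u'(x) = 0 pointwise, so the identity holds for every test function. Hence v is the weak derivative of u.


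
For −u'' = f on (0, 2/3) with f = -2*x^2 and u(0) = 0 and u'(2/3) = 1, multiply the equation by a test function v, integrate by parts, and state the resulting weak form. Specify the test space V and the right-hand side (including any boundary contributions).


V = {v ∈ H^1(0, 2/3) : v(0) = 0} (test functions vanish at x = 0 where u is specified); weak form: ∫_0^2/3 u'v' dx = ∫_0^2/3 (-2*x^2) v dx + v(2/3) for all v ∈ V.

Multiply both sides by a test function v and integrate from 0 to 2/3:
  ∫_0^2/3 −u''(x) v(x) dx = ∫_0^2/3 f(x) v(x) dx.
Integrate the LHS by parts once:
  ∫_0^2/3 −u'' v dx = −[u'(x) v(x)]_0^2/3 + ∫_0^2/3 u'(x) v'(x) dx.
Thus ∫_0^2/3 u'(x) v'(x) dx = ∫_0^2/3 f(x) v(x) dx + [u'(x) v(x)]_0^2/3.
Choose V so that boundary terms are either known or forced to vanish.
Mixed BC: u(0) = 0 (Dirichlet) and u'(2/3) = 1 (Neumann). Define V = {v ∈ H^1(0, 2/3) : v(0) = 0}. Then [u' v]_0^2/3 = u'(2/3)·v(2/3) − u'(0)·0 = v(2/3).
Weak formulation: find u (satisfying any essential BC) such that ∫_0^2/3 u'(x) v'(x) dx = ∫_0^2/3 f v dx + v(2/3) for all v ∈ V (Dirichlet at 0 absorbed into V; Neumann datum at x = 2/3 contributes the boundary term).
Substituting f(x) = -2*x^2, the right-hand side is ∫_0^2/3 (-2*x^2) v dx + v(2/3).


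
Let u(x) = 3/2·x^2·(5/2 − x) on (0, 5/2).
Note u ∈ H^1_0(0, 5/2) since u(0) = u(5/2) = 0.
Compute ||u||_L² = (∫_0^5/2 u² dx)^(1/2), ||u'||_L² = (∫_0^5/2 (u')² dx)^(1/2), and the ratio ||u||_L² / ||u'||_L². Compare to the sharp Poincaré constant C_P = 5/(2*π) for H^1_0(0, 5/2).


||u||_L² / ||u'||_L² = 5*sqrt(14)/28 < C_P = 5/(2*π).

u(x) = 3/2·x^2·(5/2 − x), so u'(x) = 3*x*(5 - 3*x)/2.
u(x) = 3/2·x^2·(5/2 − x) vanishes at x = 0 and x = 5/2, so u ∈ H^1_0(0, 5/2). Differentiate via the product rule and integrate the resulting polynomials term by term.
  ∫_0^5/2 u² dx = ∫_0^5/2 (9*x^6/4 - 45*x^5/4 + 225*x^4/16) dx. Term by term:
    ∫_0^5/2 9*x^6/4 dx = 703125/3584;  ∫_0^5/2 -45*x^5/4 dx = -234375/512;  ∫_0^5/2 225*x^4/16 dx = 140625/512.
  Sum: 703125/3584 − 234375/512 + 140625/512 = 46875/3584.
  ∫_0^5/2 (u')² dx = ∫_0^5/2 (81*x^4/4 - 135*x^3/2 + 225*x^2/4) dx. Term by term:
    ∫_0^5/2 81*x^4/4 dx = 50625/128;  ∫_0^5/2 -135*x^3/2 dx = -84375/128;  ∫_0^5/2 225*x^2/4 dx = 9375/32.
  Sum: 50625/128 − 84375/128 + 9375/32 = 1875/64.
∫_0^5/2 u² dx = 46875/3584, so ||u||_L² = 125*sqrt(42)/224.
∫_0^5/2 (u')² dx = 1875/64, so ||u'||_L² = 25*sqrt(3)/8.
Ratio ||u||_L² / ||u'||_L² = 5*sqrt(14)/28.
Sharp Poincaré constant on H^1_0(0, 5/2) is C_P = L/π = 5/(2*π), achieved by sin(2*π/5·x).
A polynomial bump cannot attain the sharp Poincaré constant (only the first sine eigenfunction does), so the ratio is strictly less than C_P, consistent with ||u||_L² ≤ C_P ||u'||_L².


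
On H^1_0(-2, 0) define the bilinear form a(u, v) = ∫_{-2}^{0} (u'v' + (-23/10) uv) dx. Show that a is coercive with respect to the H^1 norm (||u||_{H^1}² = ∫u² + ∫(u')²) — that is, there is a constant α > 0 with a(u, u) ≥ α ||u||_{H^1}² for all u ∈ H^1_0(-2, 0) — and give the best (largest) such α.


α = (-46/5 + π^2)/(4 + π^2)

Coercivity of a(·,·) on H^1_0(-2, 0) means a(u, u) ≥ α ||u||_{H^1}² for every u ∈ H^1_0.
The interval has length L = 2, and Poincaré/coercivity depend only on L. Here a(u, u) = ∫(u')² + (-23/10)·∫u².
Here c = -23/10 < 0 with |c| < (π/L)² = π^2/4, so coercivity still holds. The condition a(u,u) ≥ α||u||_{H^1}² reads (1−α)∫(u')² ≥ (α−c)∫u². Any admissible α is ≤ 1 (rapidly oscillating u have ∫u²/∫(u')² → 0), and α = 1 would force 0 ≥ (1−c)∫u², impossible since c < 1; so 1−α > 0. By the sharp Poincaré inequality on H^1_0 of an interval of length L, ∫(u')² ≥ (π/L)²∫u² with equality for the first sine mode sin(π(x−x₀)/L) (x₀ the left endpoint), so the inequality holds for all u iff (1−α)(π/L)² ≥ α − c, i.e. α ≤ ((π/L)² + c)/((π/L)² + 1) = (1 + c(L/π)²)/(1 + (L/π)²). (Direct route, valid since c ≤ 0: Poincaré gives c∫u² ≥ c(L/π)²∫(u')², so a(u,u) ≥ (1 + c(L/π)²)∫(u')², while ||u||_{H^1}² ≤ (1 + (L/π)²)∫(u')²; dividing yields the same α.) With (π/L)² = π^2/4 and c = -23/10, the largest admissible constant is α = ((π/L)² + c)/((π/L)² + 1).
Simplifying, α = (-46/5 + π^2)/(4 + π^2).


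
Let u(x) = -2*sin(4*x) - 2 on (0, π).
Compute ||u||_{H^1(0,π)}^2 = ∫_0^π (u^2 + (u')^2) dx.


||u||_{H^1(0,π)}^2 = 38*π

u'(x) = -8*cos(4*x).
Expand u² and (u')² and integrate term by term on (0, π), using: for integers n ≥ 1, ∫_0^π sin²(nx) dx = ∫_0^π cos²(nx) dx = π/2; for n ≠ n', ∫_0^π sin(nx)sin(n'x) dx = ∫_0^π cos(nx)cos(n'x) dx = 0; and by product-to-sum, ∫_0^π sin(nx)cos(n'x) dx = ½∫_0^π [sin((n+n')x) + sin((n−n')x)] dx, which is 0 when n+n' is even and 2n/(n²−n'²) when n+n' is odd (it need not vanish on (0, π)). For the constant mode: ∫_0^π 1 dx = π, ∫_0^π cos(nx) dx = 0, ∫_0^π sin(nx) dx = (1−(−1)^n)/n.
  u² squared terms: (-2)²·∫1 dx = 4·π = 4*π;  (-2)²·∫sin(4x)² dx = 4·π/2 = 2*π.
  u² cross terms: 2·(-2)·(-2)·∫1·sin(4x) dx = 8·(0) = 0.
  So ∫_0^π u² dx = 4*π + 2*π + 0 = 6*π.
  (u')² squared terms: (-8)²·∫cos(4x)² dx = 64·π/2 = 32*π.
  So ∫_0^π (u')² dx = 32*π.
||u||_{H^1}^2 = (6*π) + (32*π) = 38*π.


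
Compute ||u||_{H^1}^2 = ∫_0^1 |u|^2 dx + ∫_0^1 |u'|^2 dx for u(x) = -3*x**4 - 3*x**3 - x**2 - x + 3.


||u||_{H^1}^2 = 47557/420

The H^1 norm (squared) on an interval (0, L) is
  ||u||_{H^1}^2 = ∫_0^L u(x)^2 dx + ∫_0^L u'(x)^2 dx.
Compute u'(x) = -12*x**3 - 9*x**2 - 2*x - 1.
Then u(x)^2 = 9*x**8 + 18*x**7 + 15*x**6 + 12*x**5 - 11*x**4 - 16*x**3 - 5*x**2 - 6*x + 9 and u'(x)^2 = 144*x**6 + 216*x**5 + 129*x**4 + 60*x**3 + 22*x**2 + 4*x + 1.
Integrate each monomial from 0 to 1 using ∫_0^1 c·x^n dx = c·1^(n+1)/(n+1):
  ∫_0^1 u(x)^2 dx = ∫_0^1 (9*x^8 + 18*x^7 + 15*x^6 + 12*x^5 - 11*x^4 - 16*x^3 - 5*x^2 - 6*x + 9) dx. Term by term:
    ∫_0^1 9*x^8 dx = 1;  ∫_0^1 18*x^7 dx = 9/4;  ∫_0^1 15*x^6 dx = 15/7;
    ∫_0^1 12*x^5 dx = 2;  ∫_0^1 -11*x^4 dx = -11/5;  ∫_0^1 -16*x^3 dx = -4;
    ∫_0^1 -5*x^2 dx = -5/3;  ∫_0^1 -6*x dx = -3;  ∫_0^1 9 dx = 9.
  Sum: 1 + 9/4 + 15/7 + 2 − 11/5 − 4 − 5/3 − 3 + 9 = 2321/420.
  ∫_0^1 u'(x)^2 dx = ∫_0^1 (144*x^6 + 216*x^5 + 129*x^4 + 60*x^3 + 22*x^2 + 4*x + 1) dx. Term by term:
    ∫_0^1 144*x^6 dx = 144/7;  ∫_0^1 216*x^5 dx = 36;  ∫_0^1 129*x^4 dx = 129/5;
    ∫_0^1 60*x^3 dx = 15;  ∫_0^1 22*x^2 dx = 22/3;  ∫_0^1 4*x dx = 2;
    ∫_0^1 1 dx = 1.
  Sum: 144/7 + 36 + 129/5 + 15 + 22/3 + 2 + 1 = 11309/105.
Adding: ||u||_{H^1}^2 = 2321/420 + 11309/105 = 47557/420.


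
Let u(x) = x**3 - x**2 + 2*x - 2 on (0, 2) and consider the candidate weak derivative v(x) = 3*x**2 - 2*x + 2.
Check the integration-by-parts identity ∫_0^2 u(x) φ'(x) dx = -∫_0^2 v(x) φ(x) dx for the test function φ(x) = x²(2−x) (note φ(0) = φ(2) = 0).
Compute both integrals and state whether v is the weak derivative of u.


LHS = -88/15, RHS = -88/15. Yes, v = u' weakly.

u(x) = x**3 - x**2 + 2*x - 2, classical derivative u'(x) = 3*x**2 - 2*x + 2.
φ(x) = x²(2−x), so φ'(x) = x*(4 - 3*x).
Note φ(0) = φ(2) = 0, so the boundary term u·φ vanishes.
LHS = ∫_0^2 u(x) φ'(x) dx = ∫_0^2 (-3*x^5 + 7*x^4 - 10*x^3 + 14*x^2 - 8*x) dx. Term by term:
  ∫_0^2 -3*x^5 dx = -32;  ∫_0^2 7*x^4 dx = 224/5;  ∫_0^2 -10*x^3 dx = -40;
  ∫_0^2 14*x^2 dx = 112/3;  ∫_0^2 -8*x dx = -16.
Sum: -32 + 224/5 − 40 + 112/3 − 16 = -88/15.
So LHS = -88/15.
∫_0^2 v(x) φ(x) dx = ∫_0^2 (-3*x^5 + 8*x^4 - 6*x^3 + 4*x^2) dx. Term by term:
  ∫_0^2 -3*x^5 dx = -32;  ∫_0^2 8*x^4 dx = 256/5;  ∫_0^2 -6*x^3 dx = -24;
  ∫_0^2 4*x^2 dx = 32/3.
Sum: -32 + 256/5 − 24 + 32/3 = 88/15.
So RHS = -∫_0^2 v(x) φ(x) dx = -88/15.
LHS = RHS, so the identity holds for this test φ.
Moreover u is smooth here and v(x) = u'(x) = 3*x**2 - 2*x + 2 pointwise, so the identity holds for every test function. Hence v is the weak derivative of u.


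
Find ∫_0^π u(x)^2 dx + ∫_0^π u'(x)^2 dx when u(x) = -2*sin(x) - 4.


||u||_{H^1(0,π)}^2 = 32 + 20*π

u'(x) = -2*cos(x).
Expand u² and (u')² and integrate term by term on (0, π), using: for integers n ≥ 1, ∫_0^π sin²(nx) dx = ∫_0^π cos²(nx) dx = π/2; for n ≠ n', ∫_0^π sin(nx)sin(n'x) dx = ∫_0^π cos(nx)cos(n'x) dx = 0; and by product-to-sum, ∫_0^π sin(nx)cos(n'x) dx = ½∫_0^π [sin((n+n')x) + sin((n−n')x)] dx, which is 0 when n+n' is even and 2n/(n²−n'²) when n+n' is odd (it need not vanish on (0, π)). For the constant mode: ∫_0^π 1 dx = π, ∫_0^π cos(nx) dx = 0, ∫_0^π sin(nx) dx = (1−(−1)^n)/n.
  u² squared terms: (-4)²·∫1 dx = 16·π = 16*π;  (-2)²·∫sin(x)² dx = 4·π/2 = 2*π.
  u² cross terms: 2·(-4)·(-2)·∫1·sin(x) dx = 16·(2) = 32.
  So ∫_0^π u² dx = 16*π + 2*π + 32 = 32 + 18*π.
  (u')² squared terms: (-2)²·∫cos(x)² dx = 4·π/2 = 2*π.
  So ∫_0^π (u')² dx = 2*π.
||u||_{H^1}^2 = (32 + 18*π) + (2*π) = 32 + 20*π.


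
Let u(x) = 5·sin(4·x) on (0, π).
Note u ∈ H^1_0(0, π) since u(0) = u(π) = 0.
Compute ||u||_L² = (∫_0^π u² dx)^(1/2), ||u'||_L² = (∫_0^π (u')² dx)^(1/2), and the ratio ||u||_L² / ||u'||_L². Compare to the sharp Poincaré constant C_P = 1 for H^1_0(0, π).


||u||_L² / ||u'||_L² = 1/4 < C_P = 1.

u(x) = 5·sin(4·x), so u'(x) = 20*cos(4*x).
Writing u(x) = A·sin(kπx/L) with A = 5 and k = 4, use ∫_0^L sin²(kπx/L) dx = L/2 and ∫_0^L cos²(kπx/L) dx = L/2.
u² = 25·sin²(4·x) and (u')² = 400·cos²(4·x), and each of sin², cos² integrates to L/2 = π/2 over (0, π).
∫_0^π u² dx = 25*π/2, so ||u||_L² = 5*sqrt(2)*sqrt(π)/2.
∫_0^π (u')² dx = 200*π, so ||u'||_L² = 10*sqrt(2)*sqrt(π).
Ratio ||u||_L² / ||u'||_L² = 1/4.
Sharp Poincaré constant on H^1_0(0, π) is C_P = L/π = 1, achieved by sin(x).
This is the k = 4 harmonic; the ratio L/(kπ) is strictly less than C_P = L/π, consistent with the sharp inequality ||u||_L² ≤ C_P ||u'||_L².


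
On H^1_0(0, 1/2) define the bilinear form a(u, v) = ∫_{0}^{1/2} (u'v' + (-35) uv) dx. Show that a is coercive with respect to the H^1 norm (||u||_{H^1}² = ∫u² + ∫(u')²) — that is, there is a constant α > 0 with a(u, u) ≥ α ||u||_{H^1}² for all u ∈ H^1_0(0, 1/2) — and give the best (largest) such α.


α = (-35 + 4*π^2)/(1 + 4*π^2)

Coercivity of a(·,·) on H^1_0(0, 1/2) means a(u, u) ≥ α ||u||_{H^1}² for every u ∈ H^1_0.
The interval has length L = 1/2, and Poincaré/coercivity depend only on L. Here a(u, u) = ∫(u')² + (-35)·∫u².
Here c = -35 < 0 with |c| < (π/L)² = 4*π^2, so coercivity still holds. The condition a(u,u) ≥ α||u||_{H^1}² reads (1−α)∫(u')² ≥ (α−c)∫u². Any admissible α is ≤ 1 (rapidly oscillating u have ∫u²/∫(u')² → 0), and α = 1 would force 0 ≥ (1−c)∫u², impossible since c < 1; so 1−α > 0. By the sharp Poincaré inequality on H^1_0 of an interval of length L, ∫(u')² ≥ (π/L)²∫u² with equality for the first sine mode sin(π(x−x₀)/L) (x₀ the left endpoint), so the inequality holds for all u iff (1−α)(π/L)² ≥ α − c, i.e. α ≤ ((π/L)² + c)/((π/L)² + 1) = (1 + c(L/π)²)/(1 + (L/π)²). (Direct route, valid since c ≤ 0: Poincaré gives c∫u² ≥ c(L/π)²∫(u')², so a(u,u) ≥ (1 + c(L/π)²)∫(u')², while ||u||_{H^1}² ≤ (1 + (L/π)²)∫(u')²; dividing yields the same α.) With (π/L)² = 4*π^2 and c = -35, the largest admissible constant is α = ((π/L)² + c)/((π/L)² + 1).
Simplifying, α = (-35 + 4*π^2)/(1 + 4*π^2).


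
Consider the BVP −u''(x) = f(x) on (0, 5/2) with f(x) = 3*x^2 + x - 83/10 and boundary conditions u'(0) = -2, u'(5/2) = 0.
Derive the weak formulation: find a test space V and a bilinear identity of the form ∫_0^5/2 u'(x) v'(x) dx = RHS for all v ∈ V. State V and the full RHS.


V = H^1(0, 5/2) (v unrestricted at boundary; u is determined up to an additive constant); weak form: ∫_0^5/2 u'v' dx = ∫_0^5/2 (3*x^2 + x - 83/10) v dx + 2·v(0) for all v ∈ V.

Multiply both sides by a test function v and integrate from 0 to 5/2:
  ∫_0^5/2 −u''(x) v(x) dx = ∫_0^5/2 f(x) v(x) dx.
Integrate the LHS by parts once:
  ∫_0^5/2 −u'' v dx = −[u'(x) v(x)]_0^5/2 + ∫_0^5/2 u'(x) v'(x) dx.
Thus ∫_0^5/2 u'(x) v'(x) dx = ∫_0^5/2 f(x) v(x) dx + [u'(x) v(x)]_0^5/2.
Choose V so that boundary terms are either known or forced to vanish.
u has inhomogeneous Neumann u'(0) = -2, u'(5/2) = 0. [u' v]_0^5/2 = (0)·v(5/2) − (-2)·v(0) = 2·v(0). Take V = H^1(0, 5/2); boundary term becomes part of RHS.
Weak formulation: find u (satisfying any essential BC) such that ∫_0^5/2 u'(x) v'(x) dx = ∫_0^5/2 f v dx + 2·v(0) for all v ∈ V (Neumann data are natural BCs: they enter the RHS as boundary terms).
Substituting f(x) = 3*x^2 + x - 83/10, the right-hand side is ∫_0^5/2 (3*x^2 + x - 83/10) v dx + 2·v(0).
Compatibility check (pure Neumann): taking v ≡ 1 ∈ V gives 0 = ∫_0^5/2 f dx + (0) − (-2), i.e. ∫_0^5/2 f dx must equal u'(0) − u'(5/2) = -2. Indeed ∫_0^5/2 (3*x^2 + x - 83/10) dx = -2, so the data are compatible. The solution is then unique only up to an additive constant (fix it e.g. by requiring ∫_0^5/2 u dx = 0).


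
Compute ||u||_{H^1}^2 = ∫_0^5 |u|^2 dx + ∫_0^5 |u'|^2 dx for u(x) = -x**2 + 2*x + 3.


||u||_{H^1}^2 = 595/3

The H^1 norm (squared) on an interval (0, L) is
  ||u||_{H^1}^2 = ∫_0^L u(x)^2 dx + ∫_0^L u'(x)^2 dx.
Compute u'(x) = 2 - 2*x.
Then u(x)^2 = x**4 - 4*x**3 - 2*x**2 + 12*x + 9 and u'(x)^2 = 4*x**2 - 8*x + 4.
Integrate each monomial from 0 to 5 using ∫_0^5 c·x^n dx = c·5^(n+1)/(n+1):
  ∫_0^5 u(x)^2 dx = ∫_0^5 (x^4 - 4*x^3 - 2*x^2 + 12*x + 9) dx. Term by term:
    ∫_0^5 x^4 dx = 625;  ∫_0^5 -4*x^3 dx = -625;  ∫_0^5 -2*x^2 dx = -250/3;
    ∫_0^5 12*x dx = 150;  ∫_0^5 9 dx = 45.
  Sum: 625 − 625 − 250/3 + 150 + 45 = 335/3.
  ∫_0^5 u'(x)^2 dx = ∫_0^5 (4*x^2 - 8*x + 4) dx. Term by term:
    ∫_0^5 4*x^2 dx = 500/3;  ∫_0^5 -8*x dx = -100;  ∫_0^5 4 dx = 20.
  Sum: 500/3 − 100 + 20 = 260/3.
Adding: ||u||_{H^1}^2 = 335/3 + 260/3 = 595/3.


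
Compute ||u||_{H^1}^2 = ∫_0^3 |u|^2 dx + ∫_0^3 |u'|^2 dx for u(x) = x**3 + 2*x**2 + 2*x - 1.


||u||_{H^1}^2 = 178719/70

The H^1 norm (squared) on an interval (0, L) is
  ||u||_{H^1}^2 = ∫_0^L u(x)^2 dx + ∫_0^L u'(x)^2 dx.
Compute u'(x) = 3*x**2 + 4*x + 2.
Then u(x)^2 = x**6 + 4*x**5 + 8*x**4 + 6*x**3 - 4*x + 1 and u'(x)^2 = 9*x**4 + 24*x**3 + 28*x**2 + 16*x + 4.
Integrate each monomial from 0 to 3 using ∫_0^3 c·x^n dx = c·3^(n+1)/(n+1):
  ∫_0^3 u(x)^2 dx = ∫_0^3 (x^6 + 4*x^5 + 8*x^4 + 6*x^3 - 4*x + 1) dx. Term by term:
    ∫_0^3 x^6 dx = 2187/7;  ∫_0^3 4*x^5 dx = 486;  ∫_0^3 8*x^4 dx = 1944/5;
    ∫_0^3 6*x^3 dx = 243/2;  ∫_0^3 -4*x dx = -18;  ∫_0^3 1 dx = 3.
  Sum: 2187/7 + 486 + 1944/5 + 243/2 − 18 + 3 = 90561/70.
  ∫_0^3 u'(x)^2 dx = ∫_0^3 (9*x^4 + 24*x^3 + 28*x^2 + 16*x + 4) dx. Term by term:
    ∫_0^3 9*x^4 dx = 2187/5;  ∫_0^3 24*x^3 dx = 486;  ∫_0^3 28*x^2 dx = 252;
    ∫_0^3 16*x dx = 72;  ∫_0^3 4 dx = 12.
  Sum: 2187/5 + 486 + 252 + 72 + 12 = 6297/5.
Adding: ||u||_{H^1}^2 = 90561/70 + 6297/5 = 178719/70.


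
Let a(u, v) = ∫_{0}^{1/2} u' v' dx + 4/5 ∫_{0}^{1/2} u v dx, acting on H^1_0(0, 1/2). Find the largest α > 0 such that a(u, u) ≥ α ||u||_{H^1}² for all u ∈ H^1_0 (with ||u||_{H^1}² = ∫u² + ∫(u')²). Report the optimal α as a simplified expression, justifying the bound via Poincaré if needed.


α = 4*(1 + 5*π^2)/(5*(1 + 4*π^2))

Coercivity of a(·,·) on H^1_0(0, 1/2) means a(u, u) ≥ α ||u||_{H^1}² for every u ∈ H^1_0.
The interval has length L = 1/2, and Poincaré/coercivity depend only on L. Here a(u, u) = ∫(u')² + (4/5)·∫u².
Here 0 < c = 4/5 < 1. The condition a(u,u) ≥ α||u||_{H^1}² reads (1−α)∫(u')² ≥ (α−c)∫u². Any admissible α is ≤ 1 (rapidly oscillating u have ∫u²/∫(u')² → 0), and α = 1 would force 0 ≥ (1−c)∫u², impossible since c < 1; so 1−α > 0. By the sharp Poincaré inequality on H^1_0 of an interval of length L, ∫(u')² ≥ (π/L)²∫u² with equality for the first sine mode sin(π(x−x₀)/L) (x₀ the left endpoint), so the inequality holds for all u iff (1−α)(π/L)² ≥ α − c, i.e. α ≤ ((π/L)² + c)/((π/L)² + 1) = (1 + c(L/π)²)/(1 + (L/π)²). With (π/L)² = 4*π^2 and c = 4/5, the largest admissible constant is α = ((π/L)² + c)/((π/L)² + 1).
Simplifying, α = 4*(1 + 5*π^2)/(5*(1 + 4*π^2)).


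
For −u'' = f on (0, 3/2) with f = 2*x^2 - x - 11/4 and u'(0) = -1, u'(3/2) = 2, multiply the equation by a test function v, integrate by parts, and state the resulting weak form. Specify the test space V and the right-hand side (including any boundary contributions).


V = H^1(0, 3/2) (v unrestricted at boundary; u is determined up to an additive constant); weak form: ∫_0^3/2 u'v' dx = ∫_0^3/2 (2*x^2 - x - 11/4) v dx + 2·v(3/2) + v(0) for all v ∈ V.

Multiply both sides by a test function v and integrate from 0 to 3/2:
  ∫_0^3/2 −u''(x) v(x) dx = ∫_0^3/2 f(x) v(x) dx.
Integrate the LHS by parts once:
  ∫_0^3/2 −u'' v dx = −[u'(x) v(x)]_0^3/2 + ∫_0^3/2 u'(x) v'(x) dx.
Thus ∫_0^3/2 u'(x) v'(x) dx = ∫_0^3/2 f(x) v(x) dx + [u'(x) v(x)]_0^3/2.
Choose V so that boundary terms are either known or forced to vanish.
u has inhomogeneous Neumann u'(0) = -1, u'(3/2) = 2. [u' v]_0^3/2 = (2)·v(3/2) − (-1)·v(0) = 2·v(3/2) + v(0). Take V = H^1(0, 3/2); boundary term becomes part of RHS.
Weak formulation: find u (satisfying any essential BC) such that ∫_0^3/2 u'(x) v'(x) dx = ∫_0^3/2 f v dx + 2·v(3/2) + v(0) for all v ∈ V (Neumann data are natural BCs: they enter the RHS as boundary terms).
Substituting f(x) = 2*x^2 - x - 11/4, the right-hand side is ∫_0^3/2 (2*x^2 - x - 11/4) v dx + 2·v(3/2) + v(0).
Compatibility check (pure Neumann): taking v ≡ 1 ∈ V gives 0 = ∫_0^3/2 f dx + (2) − (-1), i.e. ∫_0^3/2 f dx must equal u'(0) − u'(3/2) = -3. Indeed ∫_0^3/2 (2*x^2 - x - 11/4) dx = -3, so the data are compatible. The solution is then unique only up to an additive constant (fix it e.g. by requiring ∫_0^3/2 u dx = 0).


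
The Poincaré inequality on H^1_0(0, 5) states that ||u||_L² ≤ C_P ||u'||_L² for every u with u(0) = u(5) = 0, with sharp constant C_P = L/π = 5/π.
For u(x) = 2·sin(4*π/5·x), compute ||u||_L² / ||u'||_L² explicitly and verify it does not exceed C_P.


||u||_L² / ||u'||_L² = 5/(4*π) < C_P = 5/π.

u(x) = 2·sin(4*π/5·x), so u'(x) = 8*π*cos(4*π*x/5)/5.
Writing u(x) = A·sin(kπx/L) with A = 2 and k = 4, use ∫_0^L sin²(kπx/L) dx = L/2 and ∫_0^L cos²(kπx/L) dx = L/2.
u² = 4·sin²(4*π/5·x) and (u')² = 64*π^2/25·cos²(4*π/5·x), and each of sin², cos² integrates to L/2 = 5/2 over (0, 5).
∫_0^5 u² dx = 10, so ||u||_L² = sqrt(10).
∫_0^5 (u')² dx = 32*π^2/5, so ||u'||_L² = 4*sqrt(10)*π/5.
Ratio ||u||_L² / ||u'||_L² = 5/(4*π).
Sharp Poincaré constant on H^1_0(0, 5) is C_P = L/π = 5/π, achieved by sin(π/5·x).
This is the k = 4 harmonic; the ratio L/(kπ) is strictly less than C_P = L/π, consistent with the sharp inequality ||u||_L² ≤ C_P ||u'||_L².


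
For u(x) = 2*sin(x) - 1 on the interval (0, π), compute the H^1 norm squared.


||u||_{H^1(0,π)}^2 = -8 + 5*π

u'(x) = 2*cos(x).
Expand u² and (u')² and integrate term by term on (0, π), using: for integers n ≥ 1, ∫_0^π sin²(nx) dx = ∫_0^π cos²(nx) dx = π/2; for n ≠ n', ∫_0^π sin(nx)sin(n'x) dx = ∫_0^π cos(nx)cos(n'x) dx = 0; and by product-to-sum, ∫_0^π sin(nx)cos(n'x) dx = ½∫_0^π [sin((n+n')x) + sin((n−n')x)] dx, which is 0 when n+n' is even and 2n/(n²−n'²) when n+n' is odd (it need not vanish on (0, π)). For the constant mode: ∫_0^π 1 dx = π, ∫_0^π cos(nx) dx = 0, ∫_0^π sin(nx) dx = (1−(−1)^n)/n.
  u² squared terms: (-1)²·∫1 dx = 1·π = π;  (2)²·∫sin(x)² dx = 4·π/2 = 2*π.
  u² cross terms: 2·(-1)·(2)·∫1·sin(x) dx = -4·(2) = -8.
  So ∫_0^π u² dx = π + 2*π − 8 = -8 + 3*π.
  (u')² squared terms: (2)²·∫cos(x)² dx = 4·π/2 = 2*π.
  So ∫_0^π (u')² dx = 2*π.
||u||_{H^1}^2 = (-8 + 3*π) + (2*π) = -8 + 5*π.


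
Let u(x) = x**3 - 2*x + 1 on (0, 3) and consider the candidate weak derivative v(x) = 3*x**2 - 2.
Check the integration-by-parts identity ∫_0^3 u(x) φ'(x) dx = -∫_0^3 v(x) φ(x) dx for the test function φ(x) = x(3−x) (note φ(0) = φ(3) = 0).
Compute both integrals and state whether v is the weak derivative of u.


LHS = -549/20, RHS = -549/20. Yes, v = u' weakly.

u(x) = x**3 - 2*x + 1, classical derivative u'(x) = 3*x**2 - 2.
φ(x) = x(3−x), so φ'(x) = 3 - 2*x.
Note φ(0) = φ(3) = 0, so the boundary term u·φ vanishes.
LHS = ∫_0^3 u(x) φ'(x) dx = ∫_0^3 (-2*x^4 + 3*x^3 + 4*x^2 - 8*x + 3) dx. Term by term:
  ∫_0^3 -2*x^4 dx = -486/5;  ∫_0^3 3*x^3 dx = 243/4;  ∫_0^3 4*x^2 dx = 36;
  ∫_0^3 -8*x dx = -36;  ∫_0^3 3 dx = 9.
Sum: -486/5 + 243/4 + 36 − 36 + 9 = -549/20.
So LHS = -549/20.
∫_0^3 v(x) φ(x) dx = ∫_0^3 (-3*x^4 + 9*x^3 + 2*x^2 - 6*x) dx. Term by term:
  ∫_0^3 -3*x^4 dx = -729/5;  ∫_0^3 9*x^3 dx = 729/4;  ∫_0^3 2*x^2 dx = 18;
  ∫_0^3 -6*x dx = -27.
Sum: -729/5 + 729/4 + 18 − 27 = 549/20.
So RHS = -∫_0^3 v(x) φ(x) dx = -549/20.
LHS = RHS, so the identity holds for this test φ.
Moreover u is smooth here and v(x) = u'(x) = 3*x**2 - 2 pointwise, so the identity holds for every test function. Hence v is the weak derivative of u.


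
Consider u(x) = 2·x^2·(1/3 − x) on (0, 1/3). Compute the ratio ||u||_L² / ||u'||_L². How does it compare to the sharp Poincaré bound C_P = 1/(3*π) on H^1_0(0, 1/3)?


||u||_L² / ||u'||_L² = sqrt(14)/42 < C_P = 1/(3*π).

u(x) = 2·x^2·(1/3 − x), so u'(x) = 2*x*(2 - 9*x)/3.
u(x) = 2·x^2·(1/3 − x) vanishes at x = 0 and x = 1/3, so u ∈ H^1_0(0, 1/3). Differentiate via the product rule and integrate the resulting polynomials term by term.
  ∫_0^1/3 u² dx = ∫_0^1/3 (4*x^6 - 8*x^5/3 + 4*x^4/9) dx. Term by term:
    ∫_0^1/3 4*x^6 dx = 4/15309;  ∫_0^1/3 -8*x^5/3 dx = -4/6561;  ∫_0^1/3 4*x^4/9 dx = 4/10935.
  Sum: 4/15309 − 4/6561 + 4/10935 = 4/229635.
  ∫_0^1/3 (u')² dx = ∫_0^1/3 (36*x^4 - 16*x^3 + 16*x^2/9) dx. Term by term:
    ∫_0^1/3 36*x^4 dx = 4/135;  ∫_0^1/3 -16*x^3 dx = -4/81;  ∫_0^1/3 16*x^2/9 dx = 16/729.
  Sum: 4/135 − 4/81 + 16/729 = 8/3645.
∫_0^1/3 u² dx = 4/229635, so ||u||_L² = 2*sqrt(35)/2835.
∫_0^1/3 (u')² dx = 8/3645, so ||u'||_L² = 2*sqrt(10)/135.
Ratio ||u||_L² / ||u'||_L² = sqrt(14)/42.
Sharp Poincaré constant on H^1_0(0, 1/3) is C_P = L/π = 1/(3*π), achieved by sin(3*π·x).
A polynomial bump cannot attain the sharp Poincaré constant (only the first sine eigenfunction does), so the ratio is strictly less than C_P, consistent with ||u||_L² ≤ C_P ||u'||_L².


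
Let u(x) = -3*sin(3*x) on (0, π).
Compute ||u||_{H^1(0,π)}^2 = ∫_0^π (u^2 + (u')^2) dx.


||u||_{H^1(0,π)}^2 = 45*π

u'(x) = -9*cos(3*x).
Expand u² and (u')² and integrate term by term on (0, π), using: for integers n ≥ 1, ∫_0^π sin²(nx) dx = ∫_0^π cos²(nx) dx = π/2; for n ≠ n', ∫_0^π sin(nx)sin(n'x) dx = ∫_0^π cos(nx)cos(n'x) dx = 0; and by product-to-sum, ∫_0^π sin(nx)cos(n'x) dx = ½∫_0^π [sin((n+n')x) + sin((n−n')x)] dx, which is 0 when n+n' is even and 2n/(n²−n'²) when n+n' is odd (it need not vanish on (0, π)).
  u² squared terms: (-3)²·∫sin(3x)² dx = 9·π/2 = 9*π/2.
  So ∫_0^π u² dx = 9*π/2.
  (u')² squared terms: (-9)²·∫cos(3x)² dx = 81·π/2 = 81*π/2.
  So ∫_0^π (u')² dx = 81*π/2.
||u||_{H^1}^2 = (9*π/2) + (81*π/2) = 45*π.


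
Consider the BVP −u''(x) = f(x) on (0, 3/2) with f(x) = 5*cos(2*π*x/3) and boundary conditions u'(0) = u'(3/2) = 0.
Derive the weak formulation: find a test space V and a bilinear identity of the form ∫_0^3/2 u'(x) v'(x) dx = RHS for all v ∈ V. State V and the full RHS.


V = H^1(0, 3/2) (no boundary constraint on v; u is determined up to an additive constant); weak form: ∫_0^3/2 u'v' dx = ∫_0^3/2 (5*cos(2*π*x/3)) v dx for all v ∈ V.

Multiply both sides by a test function v and integrate from 0 to 3/2:
  ∫_0^3/2 −u''(x) v(x) dx = ∫_0^3/2 f(x) v(x) dx.
Integrate the LHS by parts once:
  ∫_0^3/2 −u'' v dx = −[u'(x) v(x)]_0^3/2 + ∫_0^3/2 u'(x) v'(x) dx.
Thus ∫_0^3/2 u'(x) v'(x) dx = ∫_0^3/2 f(x) v(x) dx + [u'(x) v(x)]_0^3/2.
Choose V so that boundary terms are either known or forced to vanish.
u has homogeneous Neumann: u'(0) = u'(3/2) = 0. So [u' v]_0^3/2 = 0·v(3/2) − 0·v(0) = 0 for any v; take V = H^1(0, 3/2).
Weak formulation: find u (satisfying any essential BC) such that ∫_0^3/2 u'(x) v'(x) dx = ∫_0^3/2 f v dx for all v ∈ V (homogeneous Neumann, so boundary terms vanish).
Substituting f(x) = 5*cos(2*π*x/3), the right-hand side is ∫_0^3/2 (5*cos(2*π*x/3)) v dx.
Compatibility check (pure Neumann): taking v ≡ 1 ∈ V gives 0 = ∫_0^3/2 f dx + (0) − (0), i.e. ∫_0^3/2 f dx must equal u'(0) − u'(3/2) = 0. Indeed ∫_0^3/2 (5*cos(2*π*x/3)) dx = 0, so the data are compatible. The solution is then unique only up to an additive constant (fix it e.g. by requiring ∫_0^3/2 u dx = 0).


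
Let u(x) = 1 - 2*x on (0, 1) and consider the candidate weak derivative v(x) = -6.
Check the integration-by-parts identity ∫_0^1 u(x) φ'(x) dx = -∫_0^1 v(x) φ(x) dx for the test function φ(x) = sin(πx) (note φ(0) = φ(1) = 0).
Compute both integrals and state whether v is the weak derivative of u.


LHS = 4/π, RHS = 12/π. No, v is not the weak derivative of u.

u(x) = 1 - 2*x, classical derivative u'(x) = -2.
φ(x) = sin(πx), so φ'(x) = π*cos(π*x).
Note φ(0) = φ(1) = 0, so the boundary term u·φ vanishes.
LHS = ∫_0^1 u(x) φ'(x) dx = ∫_0^1 (-2*π*x*cos(π*x) + π*cos(π*x)) dx. Term by term:
  ∫_0^1 π*cos(π*x) dx = 0;  ∫_0^1 -2*π*x*cos(π*x) dx = 4/π.
Sum: 0 + 4/π = 4/π.
So LHS = 4/π.
∫_0^1 v(x) φ(x) dx = ∫_0^1 (-6*sin(π*x)) dx. Term by term:
  ∫_0^1 -6*sin(π*x) dx = -12/π.
So RHS = -∫_0^1 v(x) φ(x) dx = 12/π.
LHS − RHS = -8/π ≠ 0, so the identity fails.
(For a valid weak derivative the identity must hold for EVERY test function, in particular this one. The failure shows v is NOT the weak derivative of u.)
Correct weak derivative would be u'(x) = -2.


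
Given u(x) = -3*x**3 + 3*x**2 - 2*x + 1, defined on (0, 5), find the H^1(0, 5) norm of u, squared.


||u||_{H^1}^2 = 4230475/42

The H^1 norm (squared) on an interval (0, L) is
  ||u||_{H^1}^2 = ∫_0^L u(x)^2 dx + ∫_0^L u'(x)^2 dx.
Compute u'(x) = -9*x**2 + 6*x - 2.
Then u(x)^2 = 9*x**6 - 18*x**5 + 21*x**4 - 18*x**3 + 10*x**2 - 4*x + 1 and u'(x)^2 = 81*x**4 - 108*x**3 + 72*x**2 - 24*x + 4.
Integrate each monomial from 0 to 5 using ∫_0^5 c·x^n dx = c·5^(n+1)/(n+1):
  ∫_0^5 u(x)^2 dx = ∫_0^5 (9*x^6 - 18*x^5 + 21*x^4 - 18*x^3 + 10*x^2 - 4*x + 1) dx. Term by term:
    ∫_0^5 9*x^6 dx = 703125/7;  ∫_0^5 -18*x^5 dx = -46875;  ∫_0^5 21*x^4 dx = 13125;
    ∫_0^5 -18*x^3 dx = -5625/2;  ∫_0^5 10*x^2 dx = 1250/3;  ∫_0^5 -4*x dx = -50;
    ∫_0^5 1 dx = 5.
  Sum: 703125/7 − 46875 + 13125 − 5625/2 + 1250/3 − 50 + 5 = 2698735/42.
  ∫_0^5 u'(x)^2 dx = ∫_0^5 (81*x^4 - 108*x^3 + 72*x^2 - 24*x + 4) dx. Term by term:
    ∫_0^5 81*x^4 dx = 50625;  ∫_0^5 -108*x^3 dx = -16875;  ∫_0^5 72*x^2 dx = 3000;
    ∫_0^5 -24*x dx = -300;  ∫_0^5 4 dx = 20.
  Sum: 50625 − 16875 + 3000 − 300 + 20 = 36470.
Adding: ||u||_{H^1}^2 = 2698735/42 + 36470 = 4230475/42.
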